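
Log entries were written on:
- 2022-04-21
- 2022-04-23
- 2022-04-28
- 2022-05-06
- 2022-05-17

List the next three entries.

The spacing grows by 3 each time: 2, 5, 8, 11 days.
Next gap: 14 days. 2022-05-17 + 14 days = 2022-05-31.
Next gap: 17 days. 2022-05-31 + 17 days = 2022-06-17.
Next gap: 20 days. 2022-06-17 + 20 days = 2022-07-07.

2022-05-31, 2022-06-17, 2022-07-07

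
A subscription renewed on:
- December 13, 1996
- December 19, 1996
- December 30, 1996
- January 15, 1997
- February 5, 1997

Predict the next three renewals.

March 3, 1997; April 3, 1997; May 9, 1997

Intervals are 6, 11, 16, 21 days — an arithmetic progression with common difference 5.
Next gap: 26 days. February 5, 1997 + 26 days = March 3, 1997.
Next gap: 31 days. March 3, 1997 + 31 days = April 3, 1997.
Next gap: 36 days. April 3, 1997 + 36 days = May 9, 1997.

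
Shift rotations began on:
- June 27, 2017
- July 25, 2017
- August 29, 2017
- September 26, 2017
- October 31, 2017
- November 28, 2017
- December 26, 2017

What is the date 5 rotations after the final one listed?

May 29, 2018

Every date is a Tuesday; gaps 28, 35, 28, 35, 28, 28 days.
Each is the last Tuesday of its month (at least one falls on the 29th or later, ruling out '4th Tuesday').
January 2018 ends with Tuesday January 30, 2018.
February 2018 ends with Tuesday February 27, 2018.
March 2018 ends with Tuesday March 27, 2018.
April 2018 ends with Tuesday April 24, 2018.
Last Tuesday of May 2018: May 29, 2018.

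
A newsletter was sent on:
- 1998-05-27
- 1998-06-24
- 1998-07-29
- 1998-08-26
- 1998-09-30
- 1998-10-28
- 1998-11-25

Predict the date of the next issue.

Every date is a Wednesday; gaps 28, 35, 28, 35, 28, 28 days.
Each is the last Wednesday of its month (at least one falls on the 29th or later, ruling out '4th Wednesday').
Last Wednesday of December 1998: 1998-12-30.

1998-12-30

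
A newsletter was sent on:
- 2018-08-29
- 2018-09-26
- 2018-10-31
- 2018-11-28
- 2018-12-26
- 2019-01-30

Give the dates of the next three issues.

All Wednesdays; the gaps (28, 35, 28, 28, 35) vary with month length.
This is the last Wednesday of each month.
Last Wednesday of February 2019: 2019-02-27.
March 2019 ends with Wednesday 2019-03-27.
Last Wednesday of April 2019: 2019-04-24.

2019-02-27, 2019-03-27, 2019-04-24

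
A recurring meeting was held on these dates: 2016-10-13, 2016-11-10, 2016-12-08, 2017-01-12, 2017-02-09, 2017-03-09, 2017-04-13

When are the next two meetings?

Gaps: 28, 28, 35, 28, 28, 35 days — a mix of 28 and 35. Every date is a Thursday.
Each is the 2nd Thursday of its month.
May 2017 — 2nd Thursday is 2017-05-11.
June 2017 — 2nd Thursday is 2017-06-08.

2017-05-11, 2017-06-08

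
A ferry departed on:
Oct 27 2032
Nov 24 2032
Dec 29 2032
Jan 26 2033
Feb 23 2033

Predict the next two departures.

Mar 30 2033, Apr 27 2033

Every date is a Wednesday; gaps 28, 35, 28, 28 days.
Each is the last Wednesday of its month (at least one falls on the 29th or later, ruling out '4th Wednesday').
Last Wednesday of March 2033: Mar 30 2033.
April 2033 ends with Wednesday Apr 27 2033.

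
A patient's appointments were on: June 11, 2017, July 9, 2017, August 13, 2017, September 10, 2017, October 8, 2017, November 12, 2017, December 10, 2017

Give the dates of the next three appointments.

January 14, 2018; February 11, 2018; March 11, 2018

These are Sundays at 28- or 35-day spacing (28, 35, 28, 28, 35, 28).
The pattern: 2nd Sunday of the month.
January 2018 — 2nd Sunday is January 14, 2018.
2nd Sunday of February 2018: February 11, 2018.
2nd Sunday of March 2018: March 11, 2018.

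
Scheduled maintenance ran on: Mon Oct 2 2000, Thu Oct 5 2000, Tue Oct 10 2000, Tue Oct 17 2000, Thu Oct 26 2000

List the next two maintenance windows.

Intervals are 3, 5, 7, 9 days — an arithmetic progression with common difference 2.
Next gap: 11 days. Thu Oct 26 2000 + 11 days = Mon Nov 6 2000.
Next gap: 13 days. Mon Nov 6 2000 + 13 days = Sun Nov 19 2000.

Mon Nov 6 2000, Sun Nov 19 2000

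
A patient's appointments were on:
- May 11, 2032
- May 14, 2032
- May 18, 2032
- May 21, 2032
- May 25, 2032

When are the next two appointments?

May 28, 2032; June 1, 2032

The gap pattern 3, 4, 3, 4 repeats every 2 events.
These are the Tuesdays and Fridays of each week.
The following Friday is May 28, 2032.
Next Tuesday: June 1, 2032.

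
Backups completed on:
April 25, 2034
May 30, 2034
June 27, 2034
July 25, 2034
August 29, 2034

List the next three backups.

September 26, 2034; October 31, 2034; November 28, 2034

All Tuesdays; the gaps (35, 28, 28, 35) vary with month length.
This is the last Tuesday of each month.
September 2034 ends with Tuesday September 26, 2034.
October 2034 ends with Tuesday October 31, 2034.
November 2034 ends with Tuesday November 28, 2034.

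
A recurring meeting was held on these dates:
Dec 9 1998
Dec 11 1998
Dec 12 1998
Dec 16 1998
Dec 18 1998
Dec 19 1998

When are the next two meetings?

Gaps: 2, 1, 4, 2, 1 days — not constant, but cyclic with period 3.
The events fall on every Wednesday, Friday and Saturday.
Next Wednesday: Dec 23 1998.
Next Friday: Dec 25 1998.

Dec 23 1998, Dec 25 1998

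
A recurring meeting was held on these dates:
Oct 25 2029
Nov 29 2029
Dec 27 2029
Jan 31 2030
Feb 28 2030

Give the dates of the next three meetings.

Mar 28 2030, Apr 25 2030, May 30 2030

Every date is a Thursday; gaps 35, 28, 35, 28 days.
Each is the last Thursday of its month (at least one falls on the 29th or later, ruling out '4th Thursday').
Last Thursday of March 2030: Mar 28 2030.
Last Thursday of April 2030: Apr 25 2030.
May 2030 ends with Thursday May 30 2030.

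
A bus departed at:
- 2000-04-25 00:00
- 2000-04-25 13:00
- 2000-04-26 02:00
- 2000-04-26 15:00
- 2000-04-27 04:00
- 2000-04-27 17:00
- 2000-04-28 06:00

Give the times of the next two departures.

2000-04-28 19:00, 2000-04-29 08:00

Spacing: 13, 13, 13, 13, 13, 13 h — constant 13 h.
2000-04-28 06:00 + 13 h = 2000-04-28 19:00.
2000-04-28 19:00 + 13 h = 2000-04-29 08:00.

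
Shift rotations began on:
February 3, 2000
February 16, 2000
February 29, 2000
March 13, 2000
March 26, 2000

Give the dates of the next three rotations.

Gaps between consecutive events: 13, 13, 13, 13 days — a constant 13-day interval.
March 26, 2000 + 13 days = April 8, 2000.
April 8, 2000 + 13 days = April 21, 2000.
April 21, 2000 + 13 days = May 4, 2000.

April 8, 2000; April 21, 2000; May 4, 2000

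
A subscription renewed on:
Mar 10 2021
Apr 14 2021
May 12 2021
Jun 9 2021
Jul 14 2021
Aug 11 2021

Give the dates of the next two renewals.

Sep 8 2021, Oct 13 2021

Gaps: 35, 28, 28, 35, 28 days — a mix of 28 and 35. Every date is a Wednesday.
Each is the 2nd Wednesday of its month.
September 2021 — 2nd Wednesday is Sep 8 2021.
October 2021 — 2nd Wednesday is Oct 13 2021.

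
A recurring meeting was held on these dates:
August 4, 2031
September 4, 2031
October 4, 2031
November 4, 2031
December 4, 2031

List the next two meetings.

Each date is the 4th; the gaps (31, 30, 31, 30) track the month lengths.
The rule is the 4th of each month.
Next: January 2032 → January 4, 2032.
Next: February 2032 → February 4, 2032.

January 4, 2032; February 4, 2032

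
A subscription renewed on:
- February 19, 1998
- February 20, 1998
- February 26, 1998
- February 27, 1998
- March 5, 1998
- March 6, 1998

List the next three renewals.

Gaps: 1, 6, 1, 6, 1 days — not constant, but cyclic with period 2.
The events fall on every Thursday and Friday.
Next Thursday: March 12, 1998.
Next Friday: March 13, 1998.
The following Thursday is March 19, 1998.

March 12, 1998; March 13, 1998; March 19, 1998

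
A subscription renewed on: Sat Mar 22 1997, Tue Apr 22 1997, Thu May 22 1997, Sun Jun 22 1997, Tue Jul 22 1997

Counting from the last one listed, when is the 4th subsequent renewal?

Sat Nov 22 1997

Each date is the 22nd; the gaps (31, 30, 31, 30) track the month lengths.
The rule is the 22nd of each month.
August 1997: Fri Aug 22 1997.
Next: September 1997 → Mon Sep 22 1997.
Next: October 1997 → Wed Oct 22 1997.
November 1997: Sat Nov 22 1997.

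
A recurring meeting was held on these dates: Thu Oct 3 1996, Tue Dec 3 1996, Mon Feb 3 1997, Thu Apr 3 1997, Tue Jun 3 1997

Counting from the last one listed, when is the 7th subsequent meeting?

Mon Aug 3 1998

Gaps: 61, 62, 59, 61 days — not constant. Every event is on the 3rd of the month.
Pattern: the 3rd of every 2 months.
Next: August 1997 → Sun Aug 3 1997.
Next: October 1997 → Fri Oct 3 1997.
Next: December 1997 → Wed Dec 3 1997.
February 1998: Tue Feb 3 1998.
April 1998: Fri Apr 3 1998.
June 1998: Wed Jun 3 1998.
Next: August 1998 → Mon Aug 3 1998.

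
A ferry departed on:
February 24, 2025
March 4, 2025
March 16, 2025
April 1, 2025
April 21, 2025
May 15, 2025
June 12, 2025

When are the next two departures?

Intervals are 8, 12, 16, 20, 24, 28 days — an arithmetic progression with common difference 4.
Next gap: 32 days. June 12, 2025 + 32 days = July 14, 2025.
Next gap: 36 days. July 14, 2025 + 36 days = August 19, 2025.

July 14, 2025; August 19, 2025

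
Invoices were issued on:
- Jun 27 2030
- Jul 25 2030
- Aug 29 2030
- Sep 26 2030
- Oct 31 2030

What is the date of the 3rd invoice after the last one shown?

All Thursdays; the gaps (28, 35, 28, 35) vary with month length.
This is the last Thursday of each month.
November 2030 ends with Thursday Nov 28 2030.
December 2030 ends with Thursday Dec 26 2030.
Last Thursday of January 2031: Jan 30 2031.

Jan 30 2031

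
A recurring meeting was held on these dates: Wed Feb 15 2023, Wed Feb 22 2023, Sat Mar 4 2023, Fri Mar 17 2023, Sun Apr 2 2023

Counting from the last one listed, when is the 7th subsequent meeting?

The spacing grows by 3 each time: 7, 10, 13, 16 days.
Next gap: 19 days. Sun Apr 2 2023 + 19 days = Fri Apr 21 2023.
Next gap: 22 days. Fri Apr 21 2023 + 22 days = Sat May 13 2023.
Next gap: 25 days. Sat May 13 2023 + 25 days = Wed Jun 7 2023.
Next gap: 28 days. Wed Jun 7 2023 + 28 days = Wed Jul 5 2023.
Next gap: 31 days. Wed Jul 5 2023 + 31 days = Sat Aug 5 2023.
Next gap: 34 days. Sat Aug 5 2023 + 34 days = Fri Sep 8 2023.
Next gap: 37 days. Fri Sep 8 2023 + 37 days = Sun Oct 15 2023.

Sun Oct 15 2023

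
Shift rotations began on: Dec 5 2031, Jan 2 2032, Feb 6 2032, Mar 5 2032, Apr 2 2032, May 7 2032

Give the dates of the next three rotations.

Jun 4 2032, Jul 2 2032, Aug 6 2032

Gaps: 28, 35, 28, 28, 35 days — a mix of 28 and 35. Every date is a Friday.
Each is the 1st Friday of its month.
1st Friday of June 2032: Jun 4 2032.
July 2032 — 1st Friday is Jul 2 2032.
1st Friday of August 2032: Aug 6 2032.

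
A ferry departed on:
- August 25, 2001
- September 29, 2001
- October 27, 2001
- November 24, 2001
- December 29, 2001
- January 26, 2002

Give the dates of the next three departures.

February 23, 2002; March 30, 2002; April 27, 2002

Every date is a Saturday; gaps 35, 28, 28, 35, 28 days.
Each is the last Saturday of its month (at least one falls on the 29th or later, ruling out '4th Saturday').
February 2002 ends with Saturday February 23, 2002.
Last Saturday of March 2002: March 30, 2002.
Last Saturday of April 2002: April 27, 2002.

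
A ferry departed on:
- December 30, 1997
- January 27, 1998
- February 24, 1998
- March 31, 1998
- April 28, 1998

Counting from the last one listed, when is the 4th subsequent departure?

Every date is a Tuesday; gaps 28, 28, 35, 28 days.
Each is the last Tuesday of its month (at least one falls on the 29th or later, ruling out '4th Tuesday').
Last Tuesday of May 1998: May 26, 1998.
Last Tuesday of June 1998: June 30, 1998.
Last Tuesday of July 1998: July 28, 1998.
Last Tuesday of August 1998: August 25, 1998.

August 25, 1998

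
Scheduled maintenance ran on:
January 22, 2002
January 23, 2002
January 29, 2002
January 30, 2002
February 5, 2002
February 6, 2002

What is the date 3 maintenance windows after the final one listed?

Every event lands on a Tuesday or Wednesday (gaps cycle 1, 6, 1, 6, 1).
So the schedule is: every Tuesday and Wednesday.
Next Tuesday: February 12, 2002.
Next Wednesday: February 13, 2002.
Next Tuesday: February 19, 2002.

February 19, 2002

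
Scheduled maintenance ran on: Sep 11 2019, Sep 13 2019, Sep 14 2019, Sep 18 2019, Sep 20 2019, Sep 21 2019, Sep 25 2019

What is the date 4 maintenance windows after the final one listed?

Oct 4 2019

Gaps: 2, 1, 4, 2, 1, 4 days — not constant, but cyclic with period 3.
The events fall on every Wednesday, Friday and Saturday.
Next Friday: Sep 27 2019.
Next Saturday: Sep 28 2019.
Next Wednesday: Oct 2 2019.
The following Friday is Oct 4 2019.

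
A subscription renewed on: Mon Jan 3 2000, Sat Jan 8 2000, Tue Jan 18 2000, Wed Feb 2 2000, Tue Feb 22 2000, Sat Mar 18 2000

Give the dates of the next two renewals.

The spacing grows by 5 each time: 5, 10, 15, 20, 25 days.
Next gap: 30 days. Sat Mar 18 2000 + 30 days = Mon Apr 17 2000.
Next gap: 35 days. Mon Apr 17 2000 + 35 days = Mon May 22 2000.

Mon Apr 17 2000, Mon May 22 2000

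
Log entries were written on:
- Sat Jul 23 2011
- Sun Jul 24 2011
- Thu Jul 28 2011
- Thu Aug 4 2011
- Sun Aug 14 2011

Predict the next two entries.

Sat Aug 27 2011, Mon Sep 12 2011

Gaps: 1, 4, 7, 10 days — each gap is 3 larger than the previous one.
Next gap: 13 days. Sun Aug 14 2011 + 13 days = Sat Aug 27 2011.
Next gap: 16 days. Sat Aug 27 2011 + 16 days = Mon Sep 12 2011.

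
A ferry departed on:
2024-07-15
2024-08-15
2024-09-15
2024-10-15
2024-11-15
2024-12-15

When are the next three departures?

Each date is the 15th; the gaps (31, 31, 30, 31, 30) track the month lengths.
The rule is the 15th of each month.
January 2025: 2025-01-15.
February 2025: 2025-02-15.
March 2025: 2025-03-15.

2025-01-15, 2025-02-15, 2025-03-15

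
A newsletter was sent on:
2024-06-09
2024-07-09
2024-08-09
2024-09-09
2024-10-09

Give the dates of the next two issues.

Each date is the 9th; the gaps (30, 31, 31, 30) track the month lengths.
The rule is the 9th of each month.
Next: November 2024 → 2024-11-09.
Next: December 2024 → 2024-12-09.

2024-11-09, 2024-12-09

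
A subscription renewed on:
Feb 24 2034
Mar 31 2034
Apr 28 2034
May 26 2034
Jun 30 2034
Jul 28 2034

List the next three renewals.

Aug 25 2034, Sep 29 2034, Oct 27 2034

Every date is a Friday; gaps 35, 28, 28, 35, 28 days.
Each is the last Friday of its month (at least one falls on the 29th or later, ruling out '4th Friday').
August 2034 ends with Friday Aug 25 2034.
Last Friday of September 2034: Sep 29 2034.
Last Friday of October 2034: Oct 27 2034.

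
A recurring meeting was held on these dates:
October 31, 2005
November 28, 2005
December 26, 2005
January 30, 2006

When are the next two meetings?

February 27, 2006; March 27, 2006

All Mondays; the gaps (28, 28, 35) vary with month length.
This is the last Monday of each month.
Last Monday of February 2006: February 27, 2006.
Last Monday of March 2006: March 27, 2006.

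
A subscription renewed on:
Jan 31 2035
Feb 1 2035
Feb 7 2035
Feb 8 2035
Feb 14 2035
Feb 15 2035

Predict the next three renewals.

Every event lands on a Wednesday or Thursday (gaps cycle 1, 6, 1, 6, 1).
So the schedule is: every Wednesday and Thursday.
Next Wednesday: Feb 21 2035.
The following Thursday is Feb 22 2035.
The following Wednesday is Feb 28 2035.

Feb 21 2035, Feb 22 2035, Feb 28 2035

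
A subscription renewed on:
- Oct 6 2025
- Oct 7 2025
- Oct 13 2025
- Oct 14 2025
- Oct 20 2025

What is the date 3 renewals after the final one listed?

Oct 28 2025

The gap pattern 1, 6, 1, 6 repeats every 2 events.
These are the Mondays and Tuesdays of each week.
Next Tuesday: Oct 21 2025.
Next Monday: Oct 27 2025.
The following Tuesday is Oct 28 2025.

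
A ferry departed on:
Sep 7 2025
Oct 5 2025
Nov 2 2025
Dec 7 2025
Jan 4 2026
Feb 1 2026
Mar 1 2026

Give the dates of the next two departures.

All dates are Sundays, 28, 28, 35, 28, 28, 28 days apart.
Specifically, the 1st Sunday of each month.
1st Sunday of April 2026: Apr 5 2026.
May 2026 — 1st Sunday is May 3 2026.

Apr 5 2026, May 3 2026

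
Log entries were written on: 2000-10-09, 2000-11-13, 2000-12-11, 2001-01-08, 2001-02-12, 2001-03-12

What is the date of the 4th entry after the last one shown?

All dates are Mondays, 35, 28, 28, 35, 28 days apart.
Specifically, the 2nd Monday of each month.
April 2001 — 2nd Monday is 2001-04-09.
2nd Monday of May 2001: 2001-05-14.
June 2001 — 2nd Monday is 2001-06-11.
July 2001 — 2nd Monday is 2001-07-09.

2001-07-09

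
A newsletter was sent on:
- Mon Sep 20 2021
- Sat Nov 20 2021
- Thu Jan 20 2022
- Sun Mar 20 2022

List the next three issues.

The day-of-month is always 20 (61, 61, 59 days between events).
So this recurs on the 20th of every 2 months.
May 2022: Fri May 20 2022.
July 2022: Wed Jul 20 2022.
Next: September 2022 → Tue Sep 20 2022.

Fri May 20 2022, Wed Jul 20 2022, Tue Sep 20 2022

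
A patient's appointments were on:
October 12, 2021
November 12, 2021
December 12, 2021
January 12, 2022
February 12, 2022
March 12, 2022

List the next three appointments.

April 12, 2022; May 12, 2022; June 12, 2022

Gaps: 31, 30, 31, 31, 28 days — not constant. Every event is on the 12th of the month.
Pattern: the 12th of each month.
April 2022: April 12, 2022.
Next: May 2022 → May 12, 2022.
Next: June 2022 → June 12, 2022.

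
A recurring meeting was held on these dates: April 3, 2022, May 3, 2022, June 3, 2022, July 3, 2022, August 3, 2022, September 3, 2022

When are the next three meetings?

October 3, 2022; November 3, 2022; December 3, 2022

Gaps: 30, 31, 30, 31, 31 days — not constant. Every event is on the 3rd of the month.
Pattern: the 3rd of each month.
Next: October 2022 → October 3, 2022.
November 2022: November 3, 2022.
Next: December 2022 → December 3, 2022.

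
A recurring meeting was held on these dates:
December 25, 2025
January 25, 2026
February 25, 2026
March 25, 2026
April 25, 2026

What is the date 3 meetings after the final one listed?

The day-of-month is always 25 (31, 31, 28, 31 days between events).
So this recurs on the 25th of each month.
May 2026: May 25, 2026.
June 2026: June 25, 2026.
Next: July 2026 → July 25, 2026.

July 25, 2026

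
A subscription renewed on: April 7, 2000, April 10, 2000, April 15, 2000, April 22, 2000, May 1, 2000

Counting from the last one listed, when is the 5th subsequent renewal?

July 15, 2000

The spacing grows by 2 each time: 3, 5, 7, 9 days.
Next gap: 11 days. May 1, 2000 + 11 days = May 12, 2000.
Next gap: 13 days. May 12, 2000 + 13 days = May 25, 2000.
Next gap: 15 days. May 25, 2000 + 15 days = June 9, 2000.
Next gap: 17 days. June 9, 2000 + 17 days = June 26, 2000.
Next gap: 19 days. June 26, 2000 + 19 days = July 15, 2000.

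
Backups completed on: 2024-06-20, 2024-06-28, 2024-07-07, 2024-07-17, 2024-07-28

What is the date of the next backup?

Gaps: 8, 9, 10, 11 days — each gap is 1 larger than the previous one.
Next gap: 12 days. 2024-07-28 + 12 days = 2024-08-09.

2024-08-09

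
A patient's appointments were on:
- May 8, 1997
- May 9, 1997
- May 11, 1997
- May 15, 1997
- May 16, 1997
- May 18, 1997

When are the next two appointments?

Every event lands on a Thursday or Friday or Sunday (gaps cycle 1, 2, 4, 1, 2).
So the schedule is: every Thursday, Friday and Sunday.
Next Thursday: May 22, 1997.
The following Friday is May 23, 1997.

May 22, 1997; May 23, 1997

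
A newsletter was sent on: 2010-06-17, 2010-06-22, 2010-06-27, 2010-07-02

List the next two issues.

The spacing is 5, 5, 5 days — always 5 days.
2010-07-02 + 5 days = 2010-07-07.
2010-07-07 + 5 days = 2010-07-12.

2010-07-07, 2010-07-12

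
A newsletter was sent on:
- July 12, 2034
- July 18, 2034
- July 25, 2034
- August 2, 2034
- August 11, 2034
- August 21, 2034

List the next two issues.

September 1, 2034; September 13, 2034

Intervals are 6, 7, 8, 9, 10 days — an arithmetic progression with common difference 1.
Next gap: 11 days. August 21, 2034 + 11 days = September 1, 2034.
Next gap: 12 days. September 1, 2034 + 12 days = September 13, 2034.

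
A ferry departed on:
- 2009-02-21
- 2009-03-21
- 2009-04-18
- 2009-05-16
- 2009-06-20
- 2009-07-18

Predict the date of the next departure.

These are Saturdays at 28- or 35-day spacing (28, 28, 28, 35, 28).
The pattern: 3rd Saturday of the month.
August 2009 — 3rd Saturday is 2009-08-15.

2009-08-15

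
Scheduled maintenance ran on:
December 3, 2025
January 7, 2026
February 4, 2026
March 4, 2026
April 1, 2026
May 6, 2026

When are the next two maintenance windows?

These are Wednesdays at 28- or 35-day spacing (35, 28, 28, 28, 35).
The pattern: 1st Wednesday of the month.
June 2026 — 1st Wednesday is June 3, 2026.
July 2026 — 1st Wednesday is July 1, 2026.

June 3, 2026; July 1, 2026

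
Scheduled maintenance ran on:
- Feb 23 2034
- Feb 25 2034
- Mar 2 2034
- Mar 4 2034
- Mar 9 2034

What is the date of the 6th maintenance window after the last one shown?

Mar 30 2034

Gaps: 2, 5, 2, 5 days — not constant, but cyclic with period 2.
The events fall on every Thursday and Saturday.
The following Saturday is Mar 11 2034.
The following Thursday is Mar 16 2034.
The following Saturday is Mar 18 2034.
The following Thursday is Mar 23 2034.
Next Saturday: Mar 25 2034.
The following Thursday is Mar 30 2034.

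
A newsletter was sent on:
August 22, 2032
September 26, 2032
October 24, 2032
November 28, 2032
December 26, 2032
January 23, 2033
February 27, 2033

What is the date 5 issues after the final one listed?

July 24, 2033

These are Sundays at 28- or 35-day spacing (35, 28, 35, 28, 28, 35).
The pattern: 4th Sunday of the month.
4th Sunday of March 2033: March 27, 2033.
April 2033 — 4th Sunday is April 24, 2033.
4th Sunday of May 2033: May 22, 2033.
4th Sunday of June 2033: June 26, 2033.
4th Sunday of July 2033: July 24, 2033.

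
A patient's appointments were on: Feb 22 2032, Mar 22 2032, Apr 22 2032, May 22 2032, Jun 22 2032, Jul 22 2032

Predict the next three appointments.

Aug 22 2032, Sep 22 2032, Oct 22 2032

The day-of-month is always 22 (29, 31, 30, 31, 30 days between events).
So this recurs on the 22nd of each month.
August 2032: Aug 22 2032.
Next: September 2032 → Sep 22 2032.
Next: October 2032 → Oct 22 2032.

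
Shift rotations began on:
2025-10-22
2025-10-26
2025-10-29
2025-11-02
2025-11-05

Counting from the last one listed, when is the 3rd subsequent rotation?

2025-11-16

Every event lands on a Wednesday or Sunday (gaps cycle 4, 3, 4, 3).
So the schedule is: every Wednesday and Sunday.
Next Sunday: 2025-11-09.
The following Wednesday is 2025-11-12.
Next Sunday: 2025-11-16.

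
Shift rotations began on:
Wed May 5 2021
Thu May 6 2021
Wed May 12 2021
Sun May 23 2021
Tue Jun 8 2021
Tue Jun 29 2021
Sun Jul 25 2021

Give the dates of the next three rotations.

Wed Aug 25 2021, Thu Sep 30 2021, Wed Nov 10 2021

The spacing grows by 5 each time: 1, 6, 11, 16, 21, 26 days.
Next gap: 31 days. Sun Jul 25 2021 + 31 days = Wed Aug 25 2021.
Next gap: 36 days. Wed Aug 25 2021 + 36 days = Thu Sep 30 2021.
Next gap: 41 days. Thu Sep 30 2021 + 41 days = Wed Nov 10 2021.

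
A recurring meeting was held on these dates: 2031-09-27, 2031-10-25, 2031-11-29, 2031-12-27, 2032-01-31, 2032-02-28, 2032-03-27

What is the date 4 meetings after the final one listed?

All Saturdays; the gaps (28, 35, 28, 35, 28, 28) vary with month length.
This is the last Saturday of each month.
Last Saturday of April 2032: 2032-04-24.
Last Saturday of May 2032: 2032-05-29.
Last Saturday of June 2032: 2032-06-26.
July 2032 ends with Saturday 2032-07-31.

2032-07-31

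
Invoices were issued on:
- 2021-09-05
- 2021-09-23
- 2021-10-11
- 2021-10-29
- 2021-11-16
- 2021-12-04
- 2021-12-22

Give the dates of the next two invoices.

2022-01-09, 2022-01-27

The spacing is 18, 18, 18, 18, 18, 18 days — always 18 days.
2021-12-22 + 18 days = 2022-01-09.
2022-01-09 + 18 days = 2022-01-27.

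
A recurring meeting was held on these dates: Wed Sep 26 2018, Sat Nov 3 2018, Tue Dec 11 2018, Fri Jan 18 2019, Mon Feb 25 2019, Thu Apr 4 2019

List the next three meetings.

The spacing is 38, 38, 38, 38, 38 days — always 38 days.
Thu Apr 4 2019 + 38 days = Sun May 12 2019.
Sun May 12 2019 + 38 days = Wed Jun 19 2019.
Wed Jun 19 2019 + 38 days = Sat Jul 27 2019.

Sun May 12 2019, Wed Jun 19 2019, Sat Jul 27 2019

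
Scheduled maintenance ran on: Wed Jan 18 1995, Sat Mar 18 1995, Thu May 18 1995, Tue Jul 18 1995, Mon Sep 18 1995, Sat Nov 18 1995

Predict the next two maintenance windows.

Thu Jan 18 1996, Mon Mar 18 1996

Each date is the 18th; the gaps (59, 61, 61, 62, 61) track the month lengths.
The rule is the 18th of every 2 months.
Next: January 1996 → Thu Jan 18 1996.
March 1996: Mon Mar 18 1996.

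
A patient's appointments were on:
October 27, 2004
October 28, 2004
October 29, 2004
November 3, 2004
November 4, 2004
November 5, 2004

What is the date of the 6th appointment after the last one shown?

November 19, 2004

Every event lands on a Wednesday or Thursday or Friday (gaps cycle 1, 1, 5, 1, 1).
So the schedule is: every Wednesday, Thursday and Friday.
The following Wednesday is November 10, 2004.
The following Thursday is November 11, 2004.
The following Friday is November 12, 2004.
The following Wednesday is November 17, 2004.
Next Thursday: November 18, 2004.
The following Friday is November 19, 2004.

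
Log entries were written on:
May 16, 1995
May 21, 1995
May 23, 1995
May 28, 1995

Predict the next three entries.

May 30, 1995; June 4, 1995; June 6, 1995

The gap pattern 5, 2, 5 repeats every 2 events.
These are the Tuesdays and Sundays of each week.
The following Tuesday is May 30, 1995.
Next Sunday: June 4, 1995.
The following Tuesday is June 6, 1995.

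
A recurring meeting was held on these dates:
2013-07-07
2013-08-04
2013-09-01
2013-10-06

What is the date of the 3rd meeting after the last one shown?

2014-01-05

All dates are Sundays, 28, 28, 35 days apart.
Specifically, the 1st Sunday of each month.
1st Sunday of November 2013: 2013-11-03.
1st Sunday of December 2013: 2013-12-01.
1st Sunday of January 2014: 2014-01-05.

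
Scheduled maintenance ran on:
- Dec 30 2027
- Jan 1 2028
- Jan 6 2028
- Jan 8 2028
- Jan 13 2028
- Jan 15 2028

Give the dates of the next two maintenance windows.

Gaps: 2, 5, 2, 5, 2 days — not constant, but cyclic with period 2.
The events fall on every Thursday and Saturday.
The following Thursday is Jan 20 2028.
Next Saturday: Jan 22 2028.

Jan 20 2028, Jan 22 2028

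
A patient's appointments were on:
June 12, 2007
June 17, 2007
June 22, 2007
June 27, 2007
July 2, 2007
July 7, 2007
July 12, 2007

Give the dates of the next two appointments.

July 17, 2007; July 22, 2007

Gaps between consecutive events: 5, 5, 5, 5, 5, 5 days — a constant 5-day interval.
July 12, 2007 + 5 days = July 17, 2007.
July 17, 2007 + 5 days = July 22, 2007.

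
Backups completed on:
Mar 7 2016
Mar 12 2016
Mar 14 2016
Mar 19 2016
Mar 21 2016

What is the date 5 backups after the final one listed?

Apr 9 2016

Gaps: 5, 2, 5, 2 days — not constant, but cyclic with period 2.
The events fall on every Monday and Saturday.
The following Saturday is Mar 26 2016.
Next Monday: Mar 28 2016.
Next Saturday: Apr 2 2016.
The following Monday is Apr 4 2016.
The following Saturday is Apr 9 2016.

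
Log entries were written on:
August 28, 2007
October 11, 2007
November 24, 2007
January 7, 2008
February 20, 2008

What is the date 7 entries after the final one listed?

December 24, 2008

Every event comes 44 days after the last (44, 44, 44, 44).
February 20, 2008 + 44 days = April 4, 2008.
April 4, 2008 + 44 days = May 18, 2008.
May 18, 2008 + 44 days = July 1, 2008.
July 1, 2008 + 44 days = August 14, 2008.
August 14, 2008 + 44 days = September 27, 2008.
September 27, 2008 + 44 days = November 10, 2008.
November 10, 2008 + 44 days = December 24, 2008.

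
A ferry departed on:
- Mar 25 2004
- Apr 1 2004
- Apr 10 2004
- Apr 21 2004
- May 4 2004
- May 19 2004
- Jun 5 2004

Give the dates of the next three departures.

The spacing grows by 2 each time: 7, 9, 11, 13, 15, 17 days.
Next gap: 19 days. Jun 5 2004 + 19 days = Jun 24 2004.
Next gap: 21 days. Jun 24 2004 + 21 days = Jul 15 2004.
Next gap: 23 days. Jul 15 2004 + 23 days = Aug 7 2004.

Jun 24 2004, Jul 15 2004, Aug 7 2004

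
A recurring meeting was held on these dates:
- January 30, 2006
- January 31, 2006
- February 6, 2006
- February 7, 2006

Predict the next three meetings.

Every event lands on a Monday or Tuesday (gaps cycle 1, 6, 1).
So the schedule is: every Monday and Tuesday.
The following Monday is February 13, 2006.
The following Tuesday is February 14, 2006.
The following Monday is February 20, 2006.

February 13, 2006; February 14, 2006; February 20, 2006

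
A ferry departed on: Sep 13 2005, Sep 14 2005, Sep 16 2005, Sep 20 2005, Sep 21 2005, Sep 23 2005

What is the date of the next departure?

Gaps: 1, 2, 4, 1, 2 days — not constant, but cyclic with period 3.
The events fall on every Tuesday, Wednesday and Friday.
The following Tuesday is Sep 27 2005.

Sep 27 2005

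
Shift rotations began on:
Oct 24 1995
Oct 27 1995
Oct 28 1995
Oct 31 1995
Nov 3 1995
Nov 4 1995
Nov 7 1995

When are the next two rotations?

Nov 10 1995, Nov 11 1995

Every event lands on a Tuesday or Friday or Saturday (gaps cycle 3, 1, 3, 3, 1, 3).
So the schedule is: every Tuesday, Friday and Saturday.
The following Friday is Nov 10 1995.
The following Saturday is Nov 11 1995.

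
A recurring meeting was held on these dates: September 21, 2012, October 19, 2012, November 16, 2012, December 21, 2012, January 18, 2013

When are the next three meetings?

All dates are Fridays, 28, 28, 35, 28 days apart.
Specifically, the 3rd Friday of each month.
February 2013 — 3rd Friday is February 15, 2013.
March 2013 — 3rd Friday is March 15, 2013.
3rd Friday of April 2013: April 19, 2013.

February 15, 2013; March 15, 2013; April 19, 2013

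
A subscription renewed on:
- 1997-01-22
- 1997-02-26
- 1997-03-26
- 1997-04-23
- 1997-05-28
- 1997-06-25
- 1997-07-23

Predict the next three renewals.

1997-08-27, 1997-09-24, 1997-10-22

All dates are Wednesdays, 35, 28, 28, 35, 28, 28 days apart.
Specifically, the 4th Wednesday of each month.
August 1997 — 4th Wednesday is 1997-08-27.
September 1997 — 4th Wednesday is 1997-09-24.
October 1997 — 4th Wednesday is 1997-10-22.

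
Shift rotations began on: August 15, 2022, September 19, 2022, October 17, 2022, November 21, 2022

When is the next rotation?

Gaps: 35, 28, 35 days — a mix of 28 and 35. Every date is a Monday.
Each is the 3rd Monday of its month.
December 2022 — 3rd Monday is December 19, 2022.

December 19, 2022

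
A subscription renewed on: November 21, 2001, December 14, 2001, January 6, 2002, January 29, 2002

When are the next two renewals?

February 21, 2002; March 16, 2002

Every event comes 23 days after the last (23, 23, 23).
January 29, 2002 + 23 days = February 21, 2002.
February 21, 2002 + 23 days = March 16, 2002.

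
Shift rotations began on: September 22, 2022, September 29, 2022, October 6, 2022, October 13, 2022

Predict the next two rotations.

Gaps between consecutive events: 7, 7, 7 days — a constant 7-day interval.
October 13, 2022 + 7 days = October 20, 2022.
October 20, 2022 + 7 days = October 27, 2022.

October 20, 2022; October 27, 2022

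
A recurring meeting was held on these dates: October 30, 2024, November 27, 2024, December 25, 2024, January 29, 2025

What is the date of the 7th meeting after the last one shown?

Every date is a Wednesday; gaps 28, 28, 35 days.
Each is the last Wednesday of its month (at least one falls on the 29th or later, ruling out '4th Wednesday').
February 2025 ends with Wednesday February 26, 2025.
Last Wednesday of March 2025: March 26, 2025.
Last Wednesday of April 2025: April 30, 2025.
May 2025 ends with Wednesday May 28, 2025.
June 2025 ends with Wednesday June 25, 2025.
Last Wednesday of July 2025: July 30, 2025.
Last Wednesday of August 2025: August 27, 2025.

August 27, 2025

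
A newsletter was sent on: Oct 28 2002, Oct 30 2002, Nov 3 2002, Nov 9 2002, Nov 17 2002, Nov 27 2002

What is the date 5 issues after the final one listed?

Feb 15 2003

The spacing grows by 2 each time: 2, 4, 6, 8, 10 days.
Next gap: 12 days. Nov 27 2002 + 12 days = Dec 9 2002.
Next gap: 14 days. Dec 9 2002 + 14 days = Dec 23 2002.
Next gap: 16 days. Dec 23 2002 + 16 days = Jan 8 2003.
Next gap: 18 days. Jan 8 2003 + 18 days = Jan 26 2003.
Next gap: 20 days. Jan 26 2003 + 20 days = Feb 15 2003.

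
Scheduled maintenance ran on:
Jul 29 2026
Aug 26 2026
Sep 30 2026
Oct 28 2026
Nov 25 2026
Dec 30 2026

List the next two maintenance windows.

Jan 27 2027, Feb 24 2027

These are Wednesdays with 28, 35, 28, 28, 35-day gaps.
Each is the final Wednesday of its month — Jul 29 2026 is past the 28th, so '4th Wednesday' doesn't fit.
January 2027 ends with Wednesday Jan 27 2027.
Last Wednesday of February 2027: Feb 24 2027.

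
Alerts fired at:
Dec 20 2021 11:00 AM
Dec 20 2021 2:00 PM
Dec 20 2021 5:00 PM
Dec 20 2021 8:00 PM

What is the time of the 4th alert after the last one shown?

Dec 21 2021 8:00 AM

The interval is a steady 3 hours (3, 3, 3).
Dec 20 2021 8:00 PM + 3 h = Dec 20 2021 11:00 PM.
Dec 20 2021 11:00 PM + 3 h = Dec 21 2021 2:00 AM.
Dec 21 2021 2:00 AM + 3 h = Dec 21 2021 5:00 AM.
Dec 21 2021 5:00 AM + 3 h = Dec 21 2021 8:00 AM.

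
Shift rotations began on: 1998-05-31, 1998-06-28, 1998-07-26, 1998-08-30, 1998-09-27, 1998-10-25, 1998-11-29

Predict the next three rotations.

Every date is a Sunday; gaps 28, 28, 35, 28, 28, 35 days.
Each is the last Sunday of its month (at least one falls on the 29th or later, ruling out '4th Sunday').
Last Sunday of December 1998: 1998-12-27.
January 1999 ends with Sunday 1999-01-31.
February 1999 ends with Sunday 1999-02-28.

1998-12-27, 1999-01-31, 1999-02-28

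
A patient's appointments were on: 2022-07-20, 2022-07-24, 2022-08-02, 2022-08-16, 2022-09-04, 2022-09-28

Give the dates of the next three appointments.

Intervals are 4, 9, 14, 19, 24 days — an arithmetic progression with common difference 5.
Next gap: 29 days. 2022-09-28 + 29 days = 2022-10-27.
Next gap: 34 days. 2022-10-27 + 34 days = 2022-11-30.
Next gap: 39 days. 2022-11-30 + 39 days = 2023-01-08.

2022-10-27, 2022-11-30, 2023-01-08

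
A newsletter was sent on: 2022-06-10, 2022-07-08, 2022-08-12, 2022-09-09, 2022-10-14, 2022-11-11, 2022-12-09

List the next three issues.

These are Fridays at 28- or 35-day spacing (28, 35, 28, 35, 28, 28).
The pattern: 2nd Friday of the month.
January 2023 — 2nd Friday is 2023-01-13.
2nd Friday of February 2023: 2023-02-10.
2nd Friday of March 2023: 2023-03-10.

2023-01-13, 2023-02-10, 2023-03-10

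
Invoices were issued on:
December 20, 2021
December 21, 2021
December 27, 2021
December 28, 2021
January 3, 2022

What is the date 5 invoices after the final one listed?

January 18, 2022

Gaps: 1, 6, 1, 6 days — not constant, but cyclic with period 2.
The events fall on every Monday and Tuesday.
Next Tuesday: January 4, 2022.
Next Monday: January 10, 2022.
Next Tuesday: January 11, 2022.
The following Monday is January 17, 2022.
The following Tuesday is January 18, 2022.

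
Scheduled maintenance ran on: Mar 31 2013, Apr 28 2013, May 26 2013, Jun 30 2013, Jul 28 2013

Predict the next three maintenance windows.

All Sundays; the gaps (28, 28, 35, 28) vary with month length.
This is the last Sunday of each month.
August 2013 ends with Sunday Aug 25 2013.
Last Sunday of September 2013: Sep 29 2013.
Last Sunday of October 2013: Oct 27 2013.

Aug 25 2013, Sep 29 2013, Oct 27 2013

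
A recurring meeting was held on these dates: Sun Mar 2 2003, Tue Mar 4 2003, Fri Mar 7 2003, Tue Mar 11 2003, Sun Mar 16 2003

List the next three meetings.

Intervals are 2, 3, 4, 5 days — an arithmetic progression with common difference 1.
Next gap: 6 days. Sun Mar 16 2003 + 6 days = Sat Mar 22 2003.
Next gap: 7 days. Sat Mar 22 2003 + 7 days = Sat Mar 29 2003.
Next gap: 8 days. Sat Mar 29 2003 + 8 days = Sun Apr 6 2003.

Sat Mar 22 2003, Sat Mar 29 2003, Sun Apr 6 2003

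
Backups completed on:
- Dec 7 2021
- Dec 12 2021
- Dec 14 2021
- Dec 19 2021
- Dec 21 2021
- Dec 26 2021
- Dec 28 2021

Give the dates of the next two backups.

Gaps: 5, 2, 5, 2, 5, 2 days — not constant, but cyclic with period 2.
The events fall on every Tuesday and Sunday.
The following Sunday is Jan 2 2022.
The following Tuesday is Jan 4 2022.

Jan 2 2022, Jan 4 2022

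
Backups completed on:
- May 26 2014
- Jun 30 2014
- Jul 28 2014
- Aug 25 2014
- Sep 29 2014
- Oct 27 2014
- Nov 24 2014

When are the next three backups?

Dec 29 2014, Jan 26 2015, Feb 23 2015

These are Mondays with 35, 28, 28, 35, 28, 28-day gaps.
Each is the final Monday of its month — Jun 30 2014 is past the 28th, so '4th Monday' doesn't fit.
Last Monday of December 2014: Dec 29 2014.
January 2015 ends with Monday Jan 26 2015.
Last Monday of February 2015: Feb 23 2015.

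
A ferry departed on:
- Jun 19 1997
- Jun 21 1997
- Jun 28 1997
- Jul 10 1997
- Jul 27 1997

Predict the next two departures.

Intervals are 2, 7, 12, 17 days — an arithmetic progression with common difference 5.
Next gap: 22 days. Jul 27 1997 + 22 days = Aug 18 1997.
Next gap: 27 days. Aug 18 1997 + 27 days = Sep 14 1997.

Aug 18 1997, Sep 14 1997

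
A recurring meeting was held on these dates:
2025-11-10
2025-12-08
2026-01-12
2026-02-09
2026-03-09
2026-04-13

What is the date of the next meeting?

These are Mondays at 28- or 35-day spacing (28, 35, 28, 28, 35).
The pattern: 2nd Monday of the month.
2nd Monday of May 2026: 2026-05-11.

2026-05-11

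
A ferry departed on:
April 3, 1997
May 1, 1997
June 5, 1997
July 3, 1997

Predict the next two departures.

August 7, 1997; September 4, 1997

These are Thursdays at 28- or 35-day spacing (28, 35, 28).
The pattern: 1st Thursday of the month.
August 1997 — 1st Thursday is August 7, 1997.
1st Thursday of September 1997: September 4, 1997.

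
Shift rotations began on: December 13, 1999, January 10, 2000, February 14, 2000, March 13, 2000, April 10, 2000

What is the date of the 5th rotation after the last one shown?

Gaps: 28, 35, 28, 28 days — a mix of 28 and 35. Every date is a Monday.
Each is the 2nd Monday of its month.
May 2000 — 2nd Monday is May 8, 2000.
2nd Monday of June 2000: June 12, 2000.
2nd Monday of July 2000: July 10, 2000.
August 2000 — 2nd Monday is August 14, 2000.
September 2000 — 2nd Monday is September 11, 2000.

September 11, 2000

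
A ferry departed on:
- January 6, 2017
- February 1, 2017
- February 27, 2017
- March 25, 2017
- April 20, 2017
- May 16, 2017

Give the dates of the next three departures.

June 11, 2017; July 7, 2017; August 2, 2017

The spacing is 26, 26, 26, 26, 26 days — always 26 days.
May 16, 2017 + 26 days = June 11, 2017.
June 11, 2017 + 26 days = July 7, 2017.
July 7, 2017 + 26 days = August 2, 2017.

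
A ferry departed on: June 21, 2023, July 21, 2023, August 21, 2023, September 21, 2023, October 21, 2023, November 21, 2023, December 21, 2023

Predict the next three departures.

Gaps: 30, 31, 31, 30, 31, 30 days — not constant. Every event is on the 21st of the month.
Pattern: the 21st of each month.
January 2024: January 21, 2024.
Next: February 2024 → February 21, 2024.
Next: March 2024 → March 21, 2024.

January 21, 2024; February 21, 2024; March 21, 2024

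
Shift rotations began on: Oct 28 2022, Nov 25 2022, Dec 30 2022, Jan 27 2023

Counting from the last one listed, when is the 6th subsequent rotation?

All Fridays; the gaps (28, 35, 28) vary with month length.
This is the last Friday of each month.
February 2023 ends with Friday Feb 24 2023.
Last Friday of March 2023: Mar 31 2023.
April 2023 ends with Friday Apr 28 2023.
Last Friday of May 2023: May 26 2023.
June 2023 ends with Friday Jun 30 2023.
Last Friday of July 2023: Jul 28 2023.

Jul 28 2023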